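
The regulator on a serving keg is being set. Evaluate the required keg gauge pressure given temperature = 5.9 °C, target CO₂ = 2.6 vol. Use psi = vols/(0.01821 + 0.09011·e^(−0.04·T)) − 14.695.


psi = 2.6/(0.01821 + 0.09011·e^(−0.04·5.9)) − 14.695

14.3952 psi


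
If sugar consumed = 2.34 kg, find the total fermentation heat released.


Q = m_sugar · 590 kJ/kg
Q = 2.34 · 590

1380.6000 kJ


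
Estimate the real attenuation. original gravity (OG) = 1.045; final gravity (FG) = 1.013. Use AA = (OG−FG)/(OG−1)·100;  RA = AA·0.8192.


AA = (1.045 − 1.013)/(1.045 − 1)·100 = 71.1111
RA = 71.1111·0.8192

58.2542 %


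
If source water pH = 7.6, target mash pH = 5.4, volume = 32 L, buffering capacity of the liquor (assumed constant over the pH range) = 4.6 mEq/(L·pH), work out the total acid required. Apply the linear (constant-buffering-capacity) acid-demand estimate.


acid = buffering capacity · (pH_source − pH_target) · V
acid = 4.6 · (7.6 − 5.4) · 32

323.8400 mEq


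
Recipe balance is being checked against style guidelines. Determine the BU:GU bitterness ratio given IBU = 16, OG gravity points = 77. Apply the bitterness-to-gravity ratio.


BU:GU = IBU / OG_points
BU:GU = 16 / 77

0.2078


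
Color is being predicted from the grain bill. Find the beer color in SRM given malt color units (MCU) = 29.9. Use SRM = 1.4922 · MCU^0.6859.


SRM = 1.4922 · 29.9^0.6859

15.3458 SRM


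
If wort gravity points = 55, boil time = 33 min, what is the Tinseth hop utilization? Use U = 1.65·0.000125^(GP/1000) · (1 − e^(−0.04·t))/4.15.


bigness = 1.65·0.000125^(55/1000) = 1.0065
boil_factor = (1 − e^(−0.04·33))/4.15 = 0.1766
U = 1.0065 · 0.1766

0.1777


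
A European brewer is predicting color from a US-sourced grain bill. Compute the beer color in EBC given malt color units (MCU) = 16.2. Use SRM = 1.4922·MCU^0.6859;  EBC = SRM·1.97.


SRM = 1.4922·16.2^0.6859 = 10.0794
EBC = 10.0794·1.97

19.8564 EBC


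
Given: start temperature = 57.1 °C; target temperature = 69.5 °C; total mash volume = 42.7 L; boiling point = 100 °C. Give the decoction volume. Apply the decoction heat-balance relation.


V_dec = V_total·(T_target − T_start)/(T_boil − T_start)
V_dec = 42.7·(69.5 − 57.1)/(100 − 57.1)

12.3422 L


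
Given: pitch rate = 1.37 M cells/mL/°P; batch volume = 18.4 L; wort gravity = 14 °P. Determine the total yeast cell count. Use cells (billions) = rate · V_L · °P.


cells = 1.37 · 18.4 · 14

352.9120 billion cells


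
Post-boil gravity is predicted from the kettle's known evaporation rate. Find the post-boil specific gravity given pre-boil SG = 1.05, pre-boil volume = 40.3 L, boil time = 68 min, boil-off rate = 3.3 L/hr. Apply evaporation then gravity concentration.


V_post = V_pre − rate·(t/60);  SG_post = 1 + (SG_pre−1)·V_pre/V_post
V_post = 40.3 − 3.3·(68/60) = 36.5600
SG_post = 1 + (1.05 − 1)·40.3/36.5600

1.0551


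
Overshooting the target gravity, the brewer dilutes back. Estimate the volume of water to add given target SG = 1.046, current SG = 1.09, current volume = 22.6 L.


V_water = V·((SG_curr − 1)/(SG_target − 1) − 1)
V_water = 22.6·((1.09 − 1)/(1.046 − 1) − 1)

21.6174 L


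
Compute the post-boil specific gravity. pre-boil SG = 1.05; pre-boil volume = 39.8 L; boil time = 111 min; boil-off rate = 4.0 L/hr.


V_post = V_pre − rate·(t/60);  SG_post = 1 + (SG_pre−1)·V_pre/V_post
V_post = 39.8 − 4.0·(111/60) = 32.4000
SG_post = 1 + (1.05 − 1)·39.8/32.4000

1.0614


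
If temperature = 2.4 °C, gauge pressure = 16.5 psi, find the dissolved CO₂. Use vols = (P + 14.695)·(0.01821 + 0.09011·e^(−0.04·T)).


vols = (16.5 + 14.695)·(0.01821 + 0.09011·e^(−0.04·2.4))

3.1217 volumes


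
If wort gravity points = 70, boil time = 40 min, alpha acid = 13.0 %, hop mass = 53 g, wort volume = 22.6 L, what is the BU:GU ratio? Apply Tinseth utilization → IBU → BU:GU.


U = 1.65·0.000125^(GP/1000)·(1−e^(−0.04t))/4.15;  IBU = (α/100)·m·U·1000/V;  BU:GU = IBU/GP
U = 1.65·0.000125^(70/1000)·(1−e^(−0.04·40))/4.15 = 0.1692
IBU = (13.0/100)·53·0.1692·1000/22.6 = 51.5691
BU:GU = 51.5691/70

0.7367


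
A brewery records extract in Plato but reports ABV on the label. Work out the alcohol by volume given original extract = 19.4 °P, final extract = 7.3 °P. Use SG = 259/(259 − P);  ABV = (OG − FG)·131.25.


OG = 259/(259 − 19.4) = 1.0810
FG = 259/(259 − 7.3) = 1.0290
ABV = (1.0810 − 1.0290)·131.25

6.8205 % ABV


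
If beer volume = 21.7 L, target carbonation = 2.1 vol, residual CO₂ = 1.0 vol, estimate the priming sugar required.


sugar = (target − residual)·4.0·V
sugar = (2.1 − 1.0)·4.0·21.7

95.4800 g


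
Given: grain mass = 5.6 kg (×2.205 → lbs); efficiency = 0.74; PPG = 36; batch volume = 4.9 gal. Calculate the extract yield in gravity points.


points = lbs × PPG × eff / vol
lbs = 5.6 × 2.205 = 12.3480
points = 12.3480 × 36 × 0.74 / 4.9

67.1328 points


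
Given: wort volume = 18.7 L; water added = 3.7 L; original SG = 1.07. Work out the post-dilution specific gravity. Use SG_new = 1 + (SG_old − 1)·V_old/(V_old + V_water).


pts = (1.07 − 1)·1000·18.7/(18.7 + 3.7) = 58.4375
SG_new = 1 + 58.4375/1000

1.0584


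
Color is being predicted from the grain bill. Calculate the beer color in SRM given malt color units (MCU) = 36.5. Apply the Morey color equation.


SRM = 1.4922 · MCU^0.6859
SRM = 1.4922 · 36.5^0.6859

17.5956 SRM


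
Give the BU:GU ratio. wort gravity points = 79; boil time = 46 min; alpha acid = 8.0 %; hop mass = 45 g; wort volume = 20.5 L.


U = 1.65·0.000125^(GP/1000)·(1−e^(−0.04t))/4.15;  IBU = (α/100)·m·U·1000/V;  BU:GU = IBU/GP
U = 1.65·0.000125^(79/1000)·(1−e^(−0.04·46))/4.15 = 0.1644
IBU = (8.0/100)·45·0.1644·1000/20.5 = 28.8756
BU:GU = 28.8756/79

0.3655


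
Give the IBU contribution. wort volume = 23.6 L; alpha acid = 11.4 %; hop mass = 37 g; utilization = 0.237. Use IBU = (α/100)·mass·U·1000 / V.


IBU = (11.4/100)·37·0.237·1000 / 23.6

42.3587 IBU


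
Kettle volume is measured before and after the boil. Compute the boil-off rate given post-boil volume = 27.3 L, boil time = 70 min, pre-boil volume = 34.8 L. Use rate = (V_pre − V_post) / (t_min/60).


rate = (34.8 − 27.3) / (70/60)

6.4286 L/hr


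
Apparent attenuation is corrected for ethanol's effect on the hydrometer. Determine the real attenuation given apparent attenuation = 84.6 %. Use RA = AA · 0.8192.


RA = 84.6 · 0.8192

69.3043 %


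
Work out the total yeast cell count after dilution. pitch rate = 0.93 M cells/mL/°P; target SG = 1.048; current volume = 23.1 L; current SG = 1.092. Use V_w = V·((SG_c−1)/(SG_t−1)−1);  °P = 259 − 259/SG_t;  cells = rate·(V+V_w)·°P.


V_w = 23.1·((1.092−1)/(1.048−1)−1) = 21.1750
V_final = 23.1 + 21.1750 = 44.2750
°P = 259 − 259/1.048 = 11.8626
cells = 0.93·44.2750·11.8626

488.4513 billion cells


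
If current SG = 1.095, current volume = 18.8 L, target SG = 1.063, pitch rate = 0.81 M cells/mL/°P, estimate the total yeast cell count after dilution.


V_w = V·((SG_c−1)/(SG_t−1)−1);  °P = 259 − 259/SG_t;  cells = rate·(V+V_w)·°P
V_w = 18.8·((1.095−1)/(1.063−1)−1) = 9.5492
V_final = 18.8 + 9.5492 = 28.3492
°P = 259 − 259/1.063 = 15.3500
cells = 0.81·28.3492·15.3500

352.4788 billion cells


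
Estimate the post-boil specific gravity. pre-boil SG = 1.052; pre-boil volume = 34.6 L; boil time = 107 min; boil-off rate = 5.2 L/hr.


V_post = V_pre − rate·(t/60);  SG_post = 1 + (SG_pre−1)·V_pre/V_post
V_post = 34.6 − 5.2·(107/60) = 25.3267
SG_post = 1 + (1.052 − 1)·34.6/25.3267

1.0710


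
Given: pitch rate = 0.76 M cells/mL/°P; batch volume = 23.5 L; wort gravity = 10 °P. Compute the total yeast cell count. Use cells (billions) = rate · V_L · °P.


cells = 0.76 · 23.5 · 10

178.6000 billion cells


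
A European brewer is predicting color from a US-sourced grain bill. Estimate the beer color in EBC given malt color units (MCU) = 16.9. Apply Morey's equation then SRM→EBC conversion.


SRM = 1.4922·MCU^0.6859;  EBC = SRM·1.97
SRM = 1.4922·16.9^0.6859 = 10.3761
EBC = 10.3761·1.97

20.4409 EBC


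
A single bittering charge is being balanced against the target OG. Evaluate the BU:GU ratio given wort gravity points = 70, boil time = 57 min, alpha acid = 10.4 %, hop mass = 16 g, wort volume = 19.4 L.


U = 1.65·0.000125^(GP/1000)·(1−e^(−0.04t))/4.15;  IBU = (α/100)·m·U·1000/V;  BU:GU = IBU/GP
U = 1.65·0.000125^(70/1000)·(1−e^(−0.04·57))/4.15 = 0.1903
IBU = (10.4/100)·16·0.1903·1000/19.4 = 16.3196
BU:GU = 16.3196/70

0.2331


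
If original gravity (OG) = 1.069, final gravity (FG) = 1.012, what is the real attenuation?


AA = (OG−FG)/(OG−1)·100;  RA = AA·0.8192
AA = (1.069 − 1.012)/(1.069 − 1)·100 = 82.6087
RA = 82.6087·0.8192

67.6730 %


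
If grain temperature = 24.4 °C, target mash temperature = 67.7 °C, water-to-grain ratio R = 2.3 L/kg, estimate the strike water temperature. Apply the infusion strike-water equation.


T_strike = (0.41/R)·(T_mash − T_grain) + T_mash
T_strike = (0.41/2.3)·(67.7 − 24.4) + 67.7

75.4187 °C


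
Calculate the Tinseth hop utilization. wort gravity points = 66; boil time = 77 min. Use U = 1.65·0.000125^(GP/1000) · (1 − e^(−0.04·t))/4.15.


bigness = 1.65·0.000125^(66/1000) = 0.9118
boil_factor = (1 − e^(−0.04·77))/4.15 = 0.2299
U = 0.9118 · 0.2299

0.2096


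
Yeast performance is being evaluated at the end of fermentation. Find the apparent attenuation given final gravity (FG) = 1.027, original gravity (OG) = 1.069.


AA = (OG − FG)/(OG − 1) · 100
AA = (1.069 − 1.027)/(1.069 − 1) · 100

60.8696 %


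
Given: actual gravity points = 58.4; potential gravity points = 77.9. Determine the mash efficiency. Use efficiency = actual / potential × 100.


efficiency = 58.4 / 77.9 × 100

74.9679 %


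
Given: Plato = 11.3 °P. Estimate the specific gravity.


SG = 259/(259 − P)
SG = 259/(259 − 11.3)

1.0456


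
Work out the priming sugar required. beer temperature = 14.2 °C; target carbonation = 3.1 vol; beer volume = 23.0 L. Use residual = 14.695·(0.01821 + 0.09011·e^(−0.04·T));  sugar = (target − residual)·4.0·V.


residual = 14.695·(0.01821 + 0.09011·e^(−0.04·14.2)) = 1.0179
sugar = (3.1 − 1.0179)·4.0·23.0

191.5491 g


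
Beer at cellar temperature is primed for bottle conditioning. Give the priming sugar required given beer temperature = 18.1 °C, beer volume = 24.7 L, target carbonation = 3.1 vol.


residual = 14.695·(0.01821 + 0.09011·e^(−0.04·T));  sugar = (target − residual)·4.0·V
residual = 14.695·(0.01821 + 0.09011·e^(−0.04·18.1)) = 0.9096
sugar = (3.1 − 0.9096)·4.0·24.7

216.4151 g


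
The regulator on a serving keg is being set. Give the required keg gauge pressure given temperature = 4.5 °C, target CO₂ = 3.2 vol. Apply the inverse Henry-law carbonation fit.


psi = vols/(0.01821 + 0.09011·e^(−0.04·T)) − 14.695
psi = 3.2/(0.01821 + 0.09011·e^(−0.04·4.5)) − 14.695

19.5383 psi


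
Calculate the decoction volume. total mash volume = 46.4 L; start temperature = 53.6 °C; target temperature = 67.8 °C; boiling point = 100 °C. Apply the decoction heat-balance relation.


V_dec = V_total·(T_target − T_start)/(T_boil − T_start)
V_dec = 46.4·(67.8 − 53.6)/(100 − 53.6)

14.2000 L


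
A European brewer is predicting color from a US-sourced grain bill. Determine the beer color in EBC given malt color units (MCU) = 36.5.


SRM = 1.4922·MCU^0.6859;  EBC = SRM·1.97
SRM = 1.4922·36.5^0.6859 = 17.5956
EBC = 17.5956·1.97

34.6633 EBC


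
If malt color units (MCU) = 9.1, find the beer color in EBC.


SRM = 1.4922·MCU^0.6859;  EBC = SRM·1.97
SRM = 1.4922·9.1^0.6859 = 6.7863
EBC = 6.7863·1.97

13.3690 EBC


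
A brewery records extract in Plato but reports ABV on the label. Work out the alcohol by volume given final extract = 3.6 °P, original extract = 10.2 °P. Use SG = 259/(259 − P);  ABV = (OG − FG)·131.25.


OG = 259/(259 − 10.2) = 1.0410
FG = 259/(259 − 3.6) = 1.0141
ABV = (1.0410 − 1.0141)·131.25

3.5308 % ABV


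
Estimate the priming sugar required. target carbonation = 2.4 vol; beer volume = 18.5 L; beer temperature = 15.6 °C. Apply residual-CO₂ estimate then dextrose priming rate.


residual = 14.695·(0.01821 + 0.09011·e^(−0.04·T));  sugar = (target − residual)·4.0·V
residual = 14.695·(0.01821 + 0.09011·e^(−0.04·15.6)) = 0.9771
sugar = (2.4 − 0.9771)·4.0·18.5

105.2961 g


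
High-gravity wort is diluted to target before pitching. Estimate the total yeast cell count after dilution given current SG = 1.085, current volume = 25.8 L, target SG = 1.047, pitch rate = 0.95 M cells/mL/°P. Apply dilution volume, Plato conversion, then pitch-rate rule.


V_w = V·((SG_c−1)/(SG_t−1)−1);  °P = 259 − 259/SG_t;  cells = rate·(V+V_w)·°P
V_w = 25.8·((1.085−1)/(1.047−1)−1) = 20.8596
V_final = 25.8 + 20.8596 = 46.6596
°P = 259 − 259/1.047 = 11.6266
cells = 0.95·46.6596·11.6266

515.3655 billion cells


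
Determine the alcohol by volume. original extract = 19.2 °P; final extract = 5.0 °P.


SG = 259/(259 − P);  ABV = (OG − FG)·131.25
OG = 259/(259 − 19.2) = 1.0801
FG = 259/(259 − 5.0) = 1.0197
ABV = (1.0801 − 1.0197)·131.25

7.9251 % ABV


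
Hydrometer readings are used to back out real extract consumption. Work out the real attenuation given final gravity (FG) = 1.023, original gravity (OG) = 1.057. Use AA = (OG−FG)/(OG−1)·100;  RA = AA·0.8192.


AA = (1.057 − 1.023)/(1.057 − 1)·100 = 59.6491
RA = 59.6491·0.8192

48.8646 %


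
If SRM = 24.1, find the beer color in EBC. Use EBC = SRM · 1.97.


EBC = 24.1 · 1.97

47.4770 EBC


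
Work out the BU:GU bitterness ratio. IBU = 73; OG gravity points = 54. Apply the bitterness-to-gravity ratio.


BU:GU = IBU / OG_points
BU:GU = 73 / 54

1.3519


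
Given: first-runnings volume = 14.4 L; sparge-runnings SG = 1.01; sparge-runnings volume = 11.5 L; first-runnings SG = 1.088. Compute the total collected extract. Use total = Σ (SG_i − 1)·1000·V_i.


first = (1.088 − 1)·1000·14.4 = 1267.2000
sparge = (1.01 − 1)·1000·11.5 = 115.0000
total = 1267.2000 + 115.0000

1382.2000 gravity·L


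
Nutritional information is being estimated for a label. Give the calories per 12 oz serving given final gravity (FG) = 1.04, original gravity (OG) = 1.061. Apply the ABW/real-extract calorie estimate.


ABW = (OG−FG)·131.25·0.79/FG;  °P = 259 − 259/SG (for OG→OE and FG→AE);  RE = 0.1808·OE + 0.8192·AE;  Cal = (6.9·ABW + 4·(RE−0.1))·FG·3.55
ABW = (1.061 − 1.04)·131.25·0.79/1.04 = 2.0937
OE = 259 − 259/1.061 = 14.8907 °P
AE = 259 − 259/1.04 = 9.9615 °P
RE = 0.1808·14.8907 + 0.8192·9.9615 = 10.8527 °P
Cal = (6.9·2.0937 + 4·(10.8527−0.1))·1.04·3.55

212.1326 kcal


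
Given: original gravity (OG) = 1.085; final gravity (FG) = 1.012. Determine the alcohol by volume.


ABV = (OG − FG) · 131.25
ABV = (1.085 − 1.012) · 131.25

9.5812 % ABV


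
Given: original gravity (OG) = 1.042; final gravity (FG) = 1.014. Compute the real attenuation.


AA = (OG−FG)/(OG−1)·100;  RA = AA·0.8192
AA = (1.042 − 1.014)/(1.042 − 1)·100 = 66.6667
RA = 66.6667·0.8192

54.6133 %


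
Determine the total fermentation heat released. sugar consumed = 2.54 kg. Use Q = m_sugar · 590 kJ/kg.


Q = 2.54 · 590

1498.6000 kJ


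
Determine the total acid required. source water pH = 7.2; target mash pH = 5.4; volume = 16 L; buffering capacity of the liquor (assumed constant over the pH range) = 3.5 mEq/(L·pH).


acid = buffering capacity · (pH_source − pH_target) · V
acid = 3.5 · (7.2 − 5.4) · 16

100.8000 mEq


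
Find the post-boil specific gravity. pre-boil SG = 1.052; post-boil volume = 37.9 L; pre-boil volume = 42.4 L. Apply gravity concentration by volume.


SG_post = 1 + (SG_pre − 1)·V_pre/V_post
pts_pre = (1.052 − 1)·1000 = 52.0000
pts_post = 52.0000·42.4/37.9 = 58.1741
SG_post = 1 + 58.1741/1000

1.0582


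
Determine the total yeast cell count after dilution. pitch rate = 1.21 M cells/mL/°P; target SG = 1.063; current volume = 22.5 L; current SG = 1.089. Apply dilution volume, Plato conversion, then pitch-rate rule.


V_w = V·((SG_c−1)/(SG_t−1)−1);  °P = 259 − 259/SG_t;  cells = rate·(V+V_w)·°P
V_w = 22.5·((1.089−1)/(1.063−1)−1) = 9.2857
V_final = 22.5 + 9.2857 = 31.7857
°P = 259 − 259/1.063 = 15.3500
cells = 1.21·31.7857·15.3500

590.3702 billion cells


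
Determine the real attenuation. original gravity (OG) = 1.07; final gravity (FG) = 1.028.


AA = (OG−FG)/(OG−1)·100;  RA = AA·0.8192
AA = (1.07 − 1.028)/(1.07 − 1)·100 = 60.0000
RA = 60.0000·0.8192

49.1520 %


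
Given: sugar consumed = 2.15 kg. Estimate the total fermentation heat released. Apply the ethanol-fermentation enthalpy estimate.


Q = m_sugar · 590 kJ/kg
Q = 2.15 · 590

1268.5000 kJ


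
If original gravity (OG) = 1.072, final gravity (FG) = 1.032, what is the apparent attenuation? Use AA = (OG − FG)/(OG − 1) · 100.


AA = (1.072 − 1.032)/(1.072 − 1) · 100

55.5556 %


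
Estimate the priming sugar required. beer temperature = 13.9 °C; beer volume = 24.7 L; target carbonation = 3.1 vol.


residual = 14.695·(0.01821 + 0.09011·e^(−0.04·T));  sugar = (target − residual)·4.0·V
residual = 14.695·(0.01821 + 0.09011·e^(−0.04·13.9)) = 1.0270
sugar = (3.1 − 1.0270)·4.0·24.7

204.8121 g


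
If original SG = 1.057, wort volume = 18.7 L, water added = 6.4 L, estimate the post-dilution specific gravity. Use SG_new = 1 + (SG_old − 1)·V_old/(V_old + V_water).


pts = (1.057 − 1)·1000·18.7/(18.7 + 6.4) = 42.4661
SG_new = 1 + 42.4661/1000

1.0425


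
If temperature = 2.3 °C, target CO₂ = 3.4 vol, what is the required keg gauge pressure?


psi = vols/(0.01821 + 0.09011·e^(−0.04·T)) − 14.695
psi = 3.4/(0.01821 + 0.09011·e^(−0.04·2.3)) − 14.695

19.1696 psi


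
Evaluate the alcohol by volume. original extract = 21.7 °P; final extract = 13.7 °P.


SG = 259/(259 − P);  ABV = (OG − FG)·131.25
OG = 259/(259 − 21.7) = 1.0914
FG = 259/(259 − 13.7) = 1.0558
ABV = (1.0914 − 1.0558)·131.25

4.6719 % ABV


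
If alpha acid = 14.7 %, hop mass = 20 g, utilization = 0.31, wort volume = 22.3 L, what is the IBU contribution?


IBU = (α/100)·mass·U·1000 / V
IBU = (14.7/100)·20·0.31·1000 / 22.3

40.8700 IBU


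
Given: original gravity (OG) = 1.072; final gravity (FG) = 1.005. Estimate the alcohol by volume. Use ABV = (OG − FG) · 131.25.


ABV = (1.072 − 1.005) · 131.25

8.7938 % ABV


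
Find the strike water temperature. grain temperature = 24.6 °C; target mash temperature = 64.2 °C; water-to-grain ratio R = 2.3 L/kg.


T_strike = (0.41/R)·(T_mash − T_grain) + T_mash
T_strike = (0.41/2.3)·(64.2 − 24.6) + 64.2

71.2591 °C


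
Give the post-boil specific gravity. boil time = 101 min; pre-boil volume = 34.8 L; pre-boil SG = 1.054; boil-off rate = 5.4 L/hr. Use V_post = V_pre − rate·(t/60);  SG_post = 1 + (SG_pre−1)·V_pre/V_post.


V_post = 34.8 − 5.4·(101/60) = 25.7100
SG_post = 1 + (1.054 − 1)·34.8/25.7100

1.0731


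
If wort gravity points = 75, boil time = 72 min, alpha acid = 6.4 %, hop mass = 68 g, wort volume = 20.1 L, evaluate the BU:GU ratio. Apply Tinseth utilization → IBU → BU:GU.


U = 1.65·0.000125^(GP/1000)·(1−e^(−0.04t))/4.15;  IBU = (α/100)·m·U·1000/V;  BU:GU = IBU/GP
U = 1.65·0.000125^(75/1000)·(1−e^(−0.04·72))/4.15 = 0.1913
IBU = (6.4/100)·68·0.1913·1000/20.1 = 41.4102
BU:GU = 41.4102/75

0.5521


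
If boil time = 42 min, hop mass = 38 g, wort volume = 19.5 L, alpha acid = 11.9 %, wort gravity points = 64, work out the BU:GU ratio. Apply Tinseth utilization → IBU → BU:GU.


U = 1.65·0.000125^(GP/1000)·(1−e^(−0.04t))/4.15;  IBU = (α/100)·m·U·1000/V;  BU:GU = IBU/GP
U = 1.65·0.000125^(64/1000)·(1−e^(−0.04·42))/4.15 = 0.1820
IBU = (11.9/100)·38·0.1820·1000/19.5 = 42.2045
BU:GU = 42.2045/64

0.6594


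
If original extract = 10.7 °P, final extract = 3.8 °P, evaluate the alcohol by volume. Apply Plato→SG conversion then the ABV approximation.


SG = 259/(259 − P);  ABV = (OG − FG)·131.25
OG = 259/(259 − 10.7) = 1.0431
FG = 259/(259 − 3.8) = 1.0149
ABV = (1.0431 − 1.0149)·131.25

3.7016 % ABV


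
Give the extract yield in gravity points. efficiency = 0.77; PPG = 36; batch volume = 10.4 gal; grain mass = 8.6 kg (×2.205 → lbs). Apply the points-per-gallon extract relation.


points = lbs × PPG × eff / vol
lbs = 8.6 × 2.205 = 18.9630
points = 18.9630 × 36 × 0.77 / 10.4

50.5437 points


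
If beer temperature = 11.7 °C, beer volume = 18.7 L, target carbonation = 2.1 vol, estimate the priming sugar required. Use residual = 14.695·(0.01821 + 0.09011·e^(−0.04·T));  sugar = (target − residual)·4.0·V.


residual = 14.695·(0.01821 + 0.09011·e^(−0.04·11.7)) = 1.0969
sugar = (2.1 − 1.0969)·4.0·18.7

75.0349 g


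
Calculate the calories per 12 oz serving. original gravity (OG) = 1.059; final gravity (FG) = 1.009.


ABW = (OG−FG)·131.25·0.79/FG;  °P = 259 − 259/SG (for OG→OE and FG→AE);  RE = 0.1808·OE + 0.8192·AE;  Cal = (6.9·ABW + 4·(RE−0.1))·FG·3.55
ABW = (1.059 − 1.009)·131.25·0.79/1.009 = 5.1381
OE = 259 − 259/1.059 = 14.4297 °P
AE = 259 − 259/1.009 = 2.3102 °P
RE = 0.1808·14.4297 + 0.8192·2.3102 = 4.5014 °P
Cal = (6.9·5.1381 + 4·(4.5014−0.1))·1.009·3.55

190.0537 kcal


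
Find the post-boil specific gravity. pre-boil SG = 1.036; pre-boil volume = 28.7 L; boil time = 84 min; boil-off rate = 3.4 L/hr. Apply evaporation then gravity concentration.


V_post = V_pre − rate·(t/60);  SG_post = 1 + (SG_pre−1)·V_pre/V_post
V_post = 28.7 − 3.4·(84/60) = 23.9400
SG_post = 1 + (1.036 − 1)·28.7/23.9400

1.0432


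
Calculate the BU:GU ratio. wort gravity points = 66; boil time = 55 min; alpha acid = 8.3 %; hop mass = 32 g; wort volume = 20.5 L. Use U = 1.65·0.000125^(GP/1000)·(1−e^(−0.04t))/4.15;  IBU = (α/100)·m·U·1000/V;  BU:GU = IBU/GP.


U = 1.65·0.000125^(66/1000)·(1−e^(−0.04·55))/4.15 = 0.1954
IBU = (8.3/100)·32·0.1954·1000/20.5 = 25.3107
BU:GU = 25.3107/66

0.3835


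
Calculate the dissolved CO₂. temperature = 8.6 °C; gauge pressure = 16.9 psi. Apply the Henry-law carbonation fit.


vols = (P + 14.695)·(0.01821 + 0.09011·e^(−0.04·T))
vols = (16.9 + 14.695)·(0.01821 + 0.09011·e^(−0.04·8.6))

2.5937 volumes


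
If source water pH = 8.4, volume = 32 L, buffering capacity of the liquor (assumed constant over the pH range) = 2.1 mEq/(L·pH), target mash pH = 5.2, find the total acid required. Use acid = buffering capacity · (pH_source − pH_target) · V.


acid = 2.1 · (8.4 − 5.2) · 32

215.0400 mEq


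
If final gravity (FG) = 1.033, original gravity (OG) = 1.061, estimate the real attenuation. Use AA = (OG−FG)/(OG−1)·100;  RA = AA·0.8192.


AA = (1.061 − 1.033)/(1.061 − 1)·100 = 45.9016
RA = 45.9016·0.8192

37.6026 %


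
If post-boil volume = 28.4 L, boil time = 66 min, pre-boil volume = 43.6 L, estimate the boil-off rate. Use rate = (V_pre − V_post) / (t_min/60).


rate = (43.6 − 28.4) / (66/60)

13.8182 L/hr


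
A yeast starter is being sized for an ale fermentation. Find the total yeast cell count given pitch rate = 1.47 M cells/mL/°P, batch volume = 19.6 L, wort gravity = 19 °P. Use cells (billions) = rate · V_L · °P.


cells = 1.47 · 19.6 · 19

547.4280 billion cells


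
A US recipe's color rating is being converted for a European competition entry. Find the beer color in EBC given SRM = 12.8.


EBC = SRM · 1.97
EBC = 12.8 · 1.97

25.2160 EBC


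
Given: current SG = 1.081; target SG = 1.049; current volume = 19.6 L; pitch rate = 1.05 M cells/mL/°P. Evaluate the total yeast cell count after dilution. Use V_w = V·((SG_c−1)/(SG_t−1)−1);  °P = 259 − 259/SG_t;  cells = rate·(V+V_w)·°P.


V_w = 19.6·((1.081−1)/(1.049−1)−1) = 12.8000
V_final = 19.6 + 12.8000 = 32.4000
°P = 259 − 259/1.049 = 12.0982
cells = 1.05·32.4000·12.0982

411.5804 billion cells


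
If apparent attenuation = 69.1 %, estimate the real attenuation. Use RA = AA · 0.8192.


RA = 69.1 · 0.8192

56.6067 %


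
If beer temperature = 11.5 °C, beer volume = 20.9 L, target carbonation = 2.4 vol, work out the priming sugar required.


residual = 14.695·(0.01821 + 0.09011·e^(−0.04·T));  sugar = (target − residual)·4.0·V
residual = 14.695·(0.01821 + 0.09011·e^(−0.04·11.5)) = 1.1035
sugar = (2.4 − 1.1035)·4.0·20.9

108.3857 g


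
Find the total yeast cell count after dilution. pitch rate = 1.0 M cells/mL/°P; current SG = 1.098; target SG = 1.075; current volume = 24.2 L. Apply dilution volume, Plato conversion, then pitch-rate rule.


V_w = V·((SG_c−1)/(SG_t−1)−1);  °P = 259 − 259/SG_t;  cells = rate·(V+V_w)·°P
V_w = 24.2·((1.098−1)/(1.075−1)−1) = 7.4213
V_final = 24.2 + 7.4213 = 31.6213
°P = 259 − 259/1.075 = 18.0698
cells = 1.0·31.6213·18.0698

571.3901 billion cells


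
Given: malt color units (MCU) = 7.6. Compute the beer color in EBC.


SRM = 1.4922·MCU^0.6859;  EBC = SRM·1.97
SRM = 1.4922·7.6^0.6859 = 5.9976
EBC = 5.9976·1.97

11.8153 EBC


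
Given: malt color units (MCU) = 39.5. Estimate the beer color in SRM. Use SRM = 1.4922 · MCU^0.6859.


SRM = 1.4922 · 39.5^0.6859

18.5752 SRM


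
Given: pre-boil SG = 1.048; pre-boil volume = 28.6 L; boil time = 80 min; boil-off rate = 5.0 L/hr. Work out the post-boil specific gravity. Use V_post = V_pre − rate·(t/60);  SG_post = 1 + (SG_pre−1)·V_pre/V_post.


V_post = 28.6 − 5.0·(80/60) = 21.9333
SG_post = 1 + (1.048 − 1)·28.6/21.9333

1.0626


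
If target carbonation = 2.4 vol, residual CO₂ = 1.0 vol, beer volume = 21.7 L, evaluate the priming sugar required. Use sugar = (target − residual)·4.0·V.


sugar = (2.4 − 1.0)·4.0·21.7

121.5200 g


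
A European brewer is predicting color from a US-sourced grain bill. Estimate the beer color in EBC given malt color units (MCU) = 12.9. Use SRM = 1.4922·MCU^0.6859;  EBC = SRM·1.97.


SRM = 1.4922·12.9^0.6859 = 8.6215
EBC = 8.6215·1.97

16.9843 EBC


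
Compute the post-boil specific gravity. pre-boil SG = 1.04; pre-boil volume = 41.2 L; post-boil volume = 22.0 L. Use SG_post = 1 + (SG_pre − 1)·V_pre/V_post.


pts_pre = (1.04 − 1)·1000 = 40.0000
pts_post = 40.0000·41.2/22.0 = 74.9091
SG_post = 1 + 74.9091/1000

1.0749


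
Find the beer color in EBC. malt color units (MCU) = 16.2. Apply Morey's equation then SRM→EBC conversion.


SRM = 1.4922·MCU^0.6859;  EBC = SRM·1.97
SRM = 1.4922·16.2^0.6859 = 10.0794
EBC = 10.0794·1.97

19.8564 EBC


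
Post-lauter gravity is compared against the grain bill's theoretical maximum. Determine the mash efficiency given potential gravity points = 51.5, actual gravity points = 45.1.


efficiency = actual / potential × 100
efficiency = 45.1 / 51.5 × 100

87.5728 %


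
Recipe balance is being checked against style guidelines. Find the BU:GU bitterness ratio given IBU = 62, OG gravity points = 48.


BU:GU = IBU / OG_points
BU:GU = 62 / 48

1.2917


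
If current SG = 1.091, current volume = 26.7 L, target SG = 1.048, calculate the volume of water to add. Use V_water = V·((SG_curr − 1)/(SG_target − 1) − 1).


V_water = 26.7·((1.091 − 1)/(1.048 − 1) − 1)

23.9187 L


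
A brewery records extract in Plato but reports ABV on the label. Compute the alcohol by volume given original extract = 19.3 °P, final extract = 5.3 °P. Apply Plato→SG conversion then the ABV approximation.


SG = 259/(259 − P);  ABV = (OG − FG)·131.25
OG = 259/(259 − 19.3) = 1.0805
FG = 259/(259 − 5.3) = 1.0209
ABV = (1.0805 − 1.0209)·131.25

7.8260 % ABV


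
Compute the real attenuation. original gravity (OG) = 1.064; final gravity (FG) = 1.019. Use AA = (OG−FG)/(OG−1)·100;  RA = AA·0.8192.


AA = (1.064 − 1.019)/(1.064 − 1)·100 = 70.3125
RA = 70.3125·0.8192

57.6000 %


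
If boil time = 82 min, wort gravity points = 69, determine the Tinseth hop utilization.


U = 1.65·0.000125^(GP/1000) · (1 − e^(−0.04·t))/4.15
bigness = 1.65·0.000125^(69/1000) = 0.8875
boil_factor = (1 − e^(−0.04·82))/4.15 = 0.2319
U = 0.8875 · 0.2319

0.2058


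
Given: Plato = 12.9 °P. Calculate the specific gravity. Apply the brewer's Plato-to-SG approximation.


SG = 259/(259 − P)
SG = 259/(259 − 12.9)

1.0524


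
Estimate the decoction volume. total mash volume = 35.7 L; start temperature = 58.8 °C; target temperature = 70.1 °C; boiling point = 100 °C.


V_dec = V_total·(T_target − T_start)/(T_boil − T_start)
V_dec = 35.7·(70.1 − 58.8)/(100 − 58.8)

9.7915 L


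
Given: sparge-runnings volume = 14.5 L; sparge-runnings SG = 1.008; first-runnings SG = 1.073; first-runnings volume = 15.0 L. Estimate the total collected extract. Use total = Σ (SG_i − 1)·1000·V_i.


first = (1.073 − 1)·1000·15.0 = 1095.0000
sparge = (1.008 − 1)·1000·14.5 = 116.0000
total = 1095.0000 + 116.0000

1211.0000 gravity·L


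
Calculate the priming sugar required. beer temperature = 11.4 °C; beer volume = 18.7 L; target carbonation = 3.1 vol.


residual = 14.695·(0.01821 + 0.09011·e^(−0.04·T));  sugar = (target − residual)·4.0·V
residual = 14.695·(0.01821 + 0.09011·e^(−0.04·11.4)) = 1.1069
sugar = (3.1 − 1.1069)·4.0·18.7

149.0861 g


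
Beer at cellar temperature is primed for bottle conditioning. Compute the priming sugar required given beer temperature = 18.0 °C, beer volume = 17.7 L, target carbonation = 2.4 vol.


residual = 14.695·(0.01821 + 0.09011·e^(−0.04·T));  sugar = (target − residual)·4.0·V
residual = 14.695·(0.01821 + 0.09011·e^(−0.04·18.0)) = 0.9121
sugar = (2.4 − 0.9121)·4.0·17.7

105.3407 g


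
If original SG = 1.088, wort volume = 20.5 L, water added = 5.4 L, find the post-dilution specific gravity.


SG_new = 1 + (SG_old − 1)·V_old/(V_old + V_water)
pts = (1.088 − 1)·1000·20.5/(20.5 + 5.4) = 69.6525
SG_new = 1 + 69.6525/1000

1.0697


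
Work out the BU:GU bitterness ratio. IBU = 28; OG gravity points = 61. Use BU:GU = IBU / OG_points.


BU:GU = 28 / 61

0.4590


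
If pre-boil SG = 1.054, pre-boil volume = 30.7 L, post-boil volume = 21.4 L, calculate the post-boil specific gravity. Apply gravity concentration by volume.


SG_post = 1 + (SG_pre − 1)·V_pre/V_post
pts_pre = (1.054 − 1)·1000 = 54.0000
pts_post = 54.0000·30.7/21.4 = 77.4673
SG_post = 1 + 77.4673/1000

1.0775


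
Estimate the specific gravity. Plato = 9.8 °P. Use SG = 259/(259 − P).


SG = 259/(259 − 9.8)

1.0393


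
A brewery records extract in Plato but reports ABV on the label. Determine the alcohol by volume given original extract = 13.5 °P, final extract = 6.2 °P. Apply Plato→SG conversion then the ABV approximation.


SG = 259/(259 − P);  ABV = (OG − FG)·131.25
OG = 259/(259 − 13.5) = 1.0550
FG = 259/(259 − 6.2) = 1.0245
ABV = (1.0550 − 1.0245)·131.25

3.9985 % ABV


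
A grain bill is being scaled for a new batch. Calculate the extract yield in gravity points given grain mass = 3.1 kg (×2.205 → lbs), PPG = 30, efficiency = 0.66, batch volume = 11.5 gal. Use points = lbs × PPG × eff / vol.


lbs = 3.1 × 2.205 = 6.8355
points = 6.8355 × 30 × 0.66 / 11.5

11.7689 points


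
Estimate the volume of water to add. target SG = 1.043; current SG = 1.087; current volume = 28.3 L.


V_water = V·((SG_curr − 1)/(SG_target − 1) − 1)
V_water = 28.3·((1.087 − 1)/(1.043 − 1) − 1)

28.9581 L


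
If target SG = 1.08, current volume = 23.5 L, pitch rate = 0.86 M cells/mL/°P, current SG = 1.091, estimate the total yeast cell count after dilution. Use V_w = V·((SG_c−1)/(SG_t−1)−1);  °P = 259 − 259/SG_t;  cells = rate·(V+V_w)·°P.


V_w = 23.5·((1.091−1)/(1.08−1)−1) = 3.2312
V_final = 23.5 + 3.2312 = 26.7312
°P = 259 − 259/1.08 = 19.1852
cells = 0.86·26.7312·19.1852

441.0458 billion cells


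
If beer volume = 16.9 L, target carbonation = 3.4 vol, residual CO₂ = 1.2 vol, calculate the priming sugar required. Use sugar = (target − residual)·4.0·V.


sugar = (3.4 − 1.2)·4.0·16.9

148.7200 g


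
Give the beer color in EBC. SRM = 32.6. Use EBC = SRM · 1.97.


EBC = 32.6 · 1.97

64.2220 EBC


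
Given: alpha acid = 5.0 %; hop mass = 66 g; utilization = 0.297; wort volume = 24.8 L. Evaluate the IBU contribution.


IBU = (α/100)·mass·U·1000 / V
IBU = (5.0/100)·66·0.297·1000 / 24.8

39.5202 IBU


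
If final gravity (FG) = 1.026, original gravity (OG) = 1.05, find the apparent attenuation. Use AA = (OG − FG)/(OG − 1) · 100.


AA = (1.05 − 1.026)/(1.05 − 1) · 100

48.0000 %


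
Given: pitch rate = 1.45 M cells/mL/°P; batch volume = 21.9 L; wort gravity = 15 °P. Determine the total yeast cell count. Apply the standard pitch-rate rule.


cells (billions) = rate · V_L · °P
cells = 1.45 · 21.9 · 15

476.3250 billion cells


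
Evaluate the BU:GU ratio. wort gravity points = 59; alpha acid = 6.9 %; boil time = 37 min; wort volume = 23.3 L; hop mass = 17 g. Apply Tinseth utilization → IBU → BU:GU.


U = 1.65·0.000125^(GP/1000)·(1−e^(−0.04t))/4.15;  IBU = (α/100)·m·U·1000/V;  BU:GU = IBU/GP
U = 1.65·0.000125^(59/1000)·(1−e^(−0.04·37))/4.15 = 0.1807
IBU = (6.9/100)·17·0.1807·1000/23.3 = 9.0974
BU:GU = 9.0974/59

0.1542


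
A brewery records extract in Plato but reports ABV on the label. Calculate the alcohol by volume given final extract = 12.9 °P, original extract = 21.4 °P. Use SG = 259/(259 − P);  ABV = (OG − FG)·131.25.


OG = 259/(259 − 21.4) = 1.0901
FG = 259/(259 − 12.9) = 1.0524
ABV = (1.0901 − 1.0524)·131.25

4.9415 % ABV


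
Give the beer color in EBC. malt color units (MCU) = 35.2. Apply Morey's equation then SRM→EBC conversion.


SRM = 1.4922·MCU^0.6859;  EBC = SRM·1.97
SRM = 1.4922·35.2^0.6859 = 17.1633
EBC = 17.1633·1.97

33.8117 EBC


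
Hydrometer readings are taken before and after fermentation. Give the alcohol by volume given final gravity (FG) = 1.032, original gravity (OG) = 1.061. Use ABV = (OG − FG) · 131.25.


ABV = (1.061 − 1.032) · 131.25

3.8062 % ABV


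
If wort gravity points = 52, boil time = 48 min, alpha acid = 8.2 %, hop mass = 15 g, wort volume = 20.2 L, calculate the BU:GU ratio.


U = 1.65·0.000125^(GP/1000)·(1−e^(−0.04t))/4.15;  IBU = (α/100)·m·U·1000/V;  BU:GU = IBU/GP
U = 1.65·0.000125^(52/1000)·(1−e^(−0.04·48))/4.15 = 0.2126
IBU = (8.2/100)·15·0.2126·1000/20.2 = 12.9473
BU:GU = 12.9473/52

0.2490


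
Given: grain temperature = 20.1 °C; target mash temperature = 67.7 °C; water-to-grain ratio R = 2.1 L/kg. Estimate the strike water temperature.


T_strike = (0.41/R)·(T_mash − T_grain) + T_mash
T_strike = (0.41/2.1)·(67.7 − 20.1) + 67.7

76.9933 °C


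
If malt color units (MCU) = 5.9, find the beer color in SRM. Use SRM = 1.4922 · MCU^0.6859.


SRM = 1.4922 · 5.9^0.6859

5.0414 SRM


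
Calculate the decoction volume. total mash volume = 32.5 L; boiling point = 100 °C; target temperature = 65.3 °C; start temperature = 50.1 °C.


V_dec = V_total·(T_target − T_start)/(T_boil − T_start)
V_dec = 32.5·(65.3 − 50.1)/(100 − 50.1)

9.8998 L


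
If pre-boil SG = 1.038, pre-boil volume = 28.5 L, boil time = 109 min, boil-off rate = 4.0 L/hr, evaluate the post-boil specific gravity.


V_post = V_pre − rate·(t/60);  SG_post = 1 + (SG_pre−1)·V_pre/V_post
V_post = 28.5 − 4.0·(109/60) = 21.2333
SG_post = 1 + (1.038 − 1)·28.5/21.2333

1.0510


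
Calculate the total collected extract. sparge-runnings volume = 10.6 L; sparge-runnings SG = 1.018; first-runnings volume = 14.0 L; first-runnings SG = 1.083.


total = Σ (SG_i − 1)·1000·V_i
first = (1.083 − 1)·1000·14.0 = 1162.0000
sparge = (1.018 − 1)·1000·10.6 = 190.8000
total = 1162.0000 + 190.8000

1352.8000 gravity·L


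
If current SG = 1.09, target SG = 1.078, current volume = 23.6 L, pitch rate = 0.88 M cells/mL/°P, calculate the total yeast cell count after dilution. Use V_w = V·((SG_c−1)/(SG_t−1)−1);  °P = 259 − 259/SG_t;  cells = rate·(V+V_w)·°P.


V_w = 23.6·((1.09−1)/(1.078−1)−1) = 3.6308
V_final = 23.6 + 3.6308 = 27.2308
°P = 259 − 259/1.078 = 18.7403
cells = 0.88·27.2308·18.7403

449.0743 billion cells


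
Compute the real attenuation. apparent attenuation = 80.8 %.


RA = AA · 0.8192
RA = 80.8 · 0.8192

66.1914 %


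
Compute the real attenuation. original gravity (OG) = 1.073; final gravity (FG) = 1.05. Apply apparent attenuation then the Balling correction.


AA = (OG−FG)/(OG−1)·100;  RA = AA·0.8192
AA = (1.073 − 1.05)/(1.073 − 1)·100 = 31.5068
RA = 31.5068·0.8192

25.8104 %


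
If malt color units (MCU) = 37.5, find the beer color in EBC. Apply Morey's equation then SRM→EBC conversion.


SRM = 1.4922·MCU^0.6859;  EBC = SRM·1.97
SRM = 1.4922·37.5^0.6859 = 17.9248
EBC = 17.9248·1.97

35.3119 EBC


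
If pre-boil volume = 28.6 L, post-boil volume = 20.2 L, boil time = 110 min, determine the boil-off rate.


rate = (V_pre − V_post) / (t_min/60)
rate = (28.6 − 20.2) / (110/60)

4.5818 L/hr


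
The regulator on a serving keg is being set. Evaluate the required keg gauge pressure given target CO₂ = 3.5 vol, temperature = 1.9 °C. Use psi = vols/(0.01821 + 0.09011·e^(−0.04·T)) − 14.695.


psi = 3.5/(0.01821 + 0.09011·e^(−0.04·1.9)) − 14.695

19.7113 psi


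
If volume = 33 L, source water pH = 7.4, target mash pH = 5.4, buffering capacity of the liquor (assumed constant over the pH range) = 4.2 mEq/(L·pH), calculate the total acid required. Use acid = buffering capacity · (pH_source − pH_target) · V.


acid = 4.2 · (7.4 − 5.4) · 33

277.2000 mEq


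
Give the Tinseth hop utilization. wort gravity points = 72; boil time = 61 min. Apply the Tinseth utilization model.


U = 1.65·0.000125^(GP/1000) · (1 − e^(−0.04·t))/4.15
bigness = 1.65·0.000125^(72/1000) = 0.8639
boil_factor = (1 − e^(−0.04·61))/4.15 = 0.2200
U = 0.8639 · 0.2200

0.1900


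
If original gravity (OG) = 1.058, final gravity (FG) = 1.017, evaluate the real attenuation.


AA = (OG−FG)/(OG−1)·100;  RA = AA·0.8192
AA = (1.058 − 1.017)/(1.058 − 1)·100 = 70.6897
RA = 70.6897·0.8192

57.9090 %


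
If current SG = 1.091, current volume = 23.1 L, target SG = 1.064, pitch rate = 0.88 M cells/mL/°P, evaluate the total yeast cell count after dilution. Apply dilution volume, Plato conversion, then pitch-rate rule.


V_w = V·((SG_c−1)/(SG_t−1)−1);  °P = 259 − 259/SG_t;  cells = rate·(V+V_w)·°P
V_w = 23.1·((1.091−1)/(1.064−1)−1) = 9.7453
V_final = 23.1 + 9.7453 = 32.8453
°P = 259 − 259/1.064 = 15.5789
cells = 0.88·32.8453·15.5789

450.2919 billion cells


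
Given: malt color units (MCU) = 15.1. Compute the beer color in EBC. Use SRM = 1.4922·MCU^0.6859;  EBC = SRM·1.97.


SRM = 1.4922·15.1^0.6859 = 9.6048
EBC = 9.6048·1.97

18.9214 EBC


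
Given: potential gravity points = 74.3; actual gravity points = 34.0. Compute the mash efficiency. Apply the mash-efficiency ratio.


efficiency = actual / potential × 100
efficiency = 34.0 / 74.3 × 100

45.7604 %
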